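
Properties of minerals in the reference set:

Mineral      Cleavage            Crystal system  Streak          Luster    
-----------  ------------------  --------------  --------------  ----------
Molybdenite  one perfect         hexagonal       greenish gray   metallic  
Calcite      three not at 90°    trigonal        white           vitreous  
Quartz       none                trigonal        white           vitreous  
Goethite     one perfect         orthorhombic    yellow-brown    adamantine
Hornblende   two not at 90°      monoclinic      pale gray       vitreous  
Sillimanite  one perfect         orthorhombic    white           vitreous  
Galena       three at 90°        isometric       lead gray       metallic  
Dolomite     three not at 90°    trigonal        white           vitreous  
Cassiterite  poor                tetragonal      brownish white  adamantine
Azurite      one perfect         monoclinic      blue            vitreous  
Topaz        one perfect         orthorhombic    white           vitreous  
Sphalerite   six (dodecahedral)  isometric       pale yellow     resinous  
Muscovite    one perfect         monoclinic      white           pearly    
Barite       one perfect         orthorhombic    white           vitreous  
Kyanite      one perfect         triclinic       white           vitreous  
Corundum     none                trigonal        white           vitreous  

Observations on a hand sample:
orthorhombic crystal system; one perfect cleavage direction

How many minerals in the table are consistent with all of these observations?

4

Orthorhombic crystal system — narrows the field to Goethite, Sillimanite, Topaz, Barite.
One perfect cleavage direction — no further eliminations.
The minerals that satisfy all observations are Barite, Goethite, Sillimanite, Topaz.
That is 4 minerals.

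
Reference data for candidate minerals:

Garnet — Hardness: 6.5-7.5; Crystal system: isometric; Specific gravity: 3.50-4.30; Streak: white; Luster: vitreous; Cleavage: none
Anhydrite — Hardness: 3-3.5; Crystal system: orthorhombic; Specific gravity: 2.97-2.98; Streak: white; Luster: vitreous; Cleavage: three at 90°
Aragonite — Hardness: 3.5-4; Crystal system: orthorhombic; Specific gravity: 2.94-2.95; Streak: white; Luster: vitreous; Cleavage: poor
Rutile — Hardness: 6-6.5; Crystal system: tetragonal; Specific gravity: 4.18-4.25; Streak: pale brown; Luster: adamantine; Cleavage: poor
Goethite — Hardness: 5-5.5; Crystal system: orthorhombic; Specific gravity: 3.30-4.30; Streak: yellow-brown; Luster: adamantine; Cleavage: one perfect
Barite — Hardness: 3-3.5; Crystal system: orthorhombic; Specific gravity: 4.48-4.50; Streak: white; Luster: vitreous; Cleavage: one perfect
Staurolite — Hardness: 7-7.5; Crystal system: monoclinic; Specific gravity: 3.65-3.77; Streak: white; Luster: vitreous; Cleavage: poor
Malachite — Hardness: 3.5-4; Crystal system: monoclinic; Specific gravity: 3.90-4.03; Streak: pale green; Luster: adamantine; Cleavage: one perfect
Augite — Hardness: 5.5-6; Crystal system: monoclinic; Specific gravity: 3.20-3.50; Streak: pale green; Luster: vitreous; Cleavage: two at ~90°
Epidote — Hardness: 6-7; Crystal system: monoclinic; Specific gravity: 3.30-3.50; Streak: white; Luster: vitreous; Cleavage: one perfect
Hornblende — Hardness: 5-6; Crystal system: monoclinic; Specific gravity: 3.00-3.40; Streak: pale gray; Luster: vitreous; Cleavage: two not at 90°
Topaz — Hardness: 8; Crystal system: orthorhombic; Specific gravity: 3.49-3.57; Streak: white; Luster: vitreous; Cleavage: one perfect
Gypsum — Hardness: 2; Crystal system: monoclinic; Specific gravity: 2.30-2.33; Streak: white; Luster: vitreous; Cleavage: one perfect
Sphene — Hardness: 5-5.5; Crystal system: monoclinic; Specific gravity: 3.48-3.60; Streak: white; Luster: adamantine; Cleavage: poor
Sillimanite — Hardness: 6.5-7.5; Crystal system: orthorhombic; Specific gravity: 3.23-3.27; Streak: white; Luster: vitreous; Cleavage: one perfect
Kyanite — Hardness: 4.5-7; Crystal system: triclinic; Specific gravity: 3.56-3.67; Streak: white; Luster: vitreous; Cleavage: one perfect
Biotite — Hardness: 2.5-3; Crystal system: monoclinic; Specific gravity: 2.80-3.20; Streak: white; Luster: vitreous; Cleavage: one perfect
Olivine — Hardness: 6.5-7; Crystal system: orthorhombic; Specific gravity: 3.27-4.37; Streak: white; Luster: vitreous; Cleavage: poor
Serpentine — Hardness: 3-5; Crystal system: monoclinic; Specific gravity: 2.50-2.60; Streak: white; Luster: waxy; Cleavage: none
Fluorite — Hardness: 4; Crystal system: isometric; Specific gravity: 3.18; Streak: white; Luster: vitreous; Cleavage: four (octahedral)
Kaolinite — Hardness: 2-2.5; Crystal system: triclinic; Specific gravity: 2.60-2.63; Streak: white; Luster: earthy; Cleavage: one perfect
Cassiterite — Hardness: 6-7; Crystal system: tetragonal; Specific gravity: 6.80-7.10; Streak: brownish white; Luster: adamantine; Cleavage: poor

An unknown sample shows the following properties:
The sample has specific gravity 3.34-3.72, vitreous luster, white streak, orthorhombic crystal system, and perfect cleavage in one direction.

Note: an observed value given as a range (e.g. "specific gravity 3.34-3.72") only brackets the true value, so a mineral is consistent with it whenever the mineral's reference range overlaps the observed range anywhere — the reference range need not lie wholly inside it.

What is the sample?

Topaz

Specific gravity 3.34-3.72: Garnet, Goethite, Staurolite, Augite, Epidote, Hornblende, Topaz, Sphene, Kyanite, Olivine remain.
Vitreous luster excludes Goethite, Sphene.
White streak excludes Augite, Hornblende.
Orthorhombic crystal system: narrows the field to Topaz, Olivine.
Perfect cleavage in one direction is inconsistent with Olivine.
Topaz is the sole remaining match.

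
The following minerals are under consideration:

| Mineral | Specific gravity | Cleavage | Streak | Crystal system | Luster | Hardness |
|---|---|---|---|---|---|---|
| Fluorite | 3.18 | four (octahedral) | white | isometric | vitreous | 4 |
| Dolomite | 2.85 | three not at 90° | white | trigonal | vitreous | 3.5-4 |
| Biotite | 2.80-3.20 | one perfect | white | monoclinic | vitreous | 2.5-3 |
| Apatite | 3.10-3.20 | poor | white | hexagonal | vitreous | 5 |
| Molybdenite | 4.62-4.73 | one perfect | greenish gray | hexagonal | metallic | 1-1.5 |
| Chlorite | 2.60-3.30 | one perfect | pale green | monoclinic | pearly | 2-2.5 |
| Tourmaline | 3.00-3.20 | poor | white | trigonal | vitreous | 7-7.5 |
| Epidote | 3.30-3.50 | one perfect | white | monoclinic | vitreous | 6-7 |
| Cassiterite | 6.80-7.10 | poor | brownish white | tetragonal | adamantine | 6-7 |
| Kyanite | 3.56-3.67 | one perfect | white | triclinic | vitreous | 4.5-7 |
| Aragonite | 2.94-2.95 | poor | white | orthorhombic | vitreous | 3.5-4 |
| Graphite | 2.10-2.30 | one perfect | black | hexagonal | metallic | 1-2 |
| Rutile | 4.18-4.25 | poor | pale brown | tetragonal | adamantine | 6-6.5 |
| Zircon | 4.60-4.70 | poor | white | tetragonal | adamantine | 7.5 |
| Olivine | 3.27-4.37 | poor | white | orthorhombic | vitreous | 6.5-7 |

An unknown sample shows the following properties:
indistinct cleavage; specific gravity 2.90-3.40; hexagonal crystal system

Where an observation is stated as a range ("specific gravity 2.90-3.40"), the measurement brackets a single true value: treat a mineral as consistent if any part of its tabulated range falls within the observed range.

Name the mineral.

Apatite

Indistinct cleavage: narrows the field to Apatite, Tourmaline, Cassiterite, Aragonite, Rutile, Zircon, Olivine.
Specific gravity 2.90-3.40 eliminates Cassiterite, Rutile, Zircon.
Hexagonal crystal system: leaves Apatite.
Only Apatite satisfies all observations.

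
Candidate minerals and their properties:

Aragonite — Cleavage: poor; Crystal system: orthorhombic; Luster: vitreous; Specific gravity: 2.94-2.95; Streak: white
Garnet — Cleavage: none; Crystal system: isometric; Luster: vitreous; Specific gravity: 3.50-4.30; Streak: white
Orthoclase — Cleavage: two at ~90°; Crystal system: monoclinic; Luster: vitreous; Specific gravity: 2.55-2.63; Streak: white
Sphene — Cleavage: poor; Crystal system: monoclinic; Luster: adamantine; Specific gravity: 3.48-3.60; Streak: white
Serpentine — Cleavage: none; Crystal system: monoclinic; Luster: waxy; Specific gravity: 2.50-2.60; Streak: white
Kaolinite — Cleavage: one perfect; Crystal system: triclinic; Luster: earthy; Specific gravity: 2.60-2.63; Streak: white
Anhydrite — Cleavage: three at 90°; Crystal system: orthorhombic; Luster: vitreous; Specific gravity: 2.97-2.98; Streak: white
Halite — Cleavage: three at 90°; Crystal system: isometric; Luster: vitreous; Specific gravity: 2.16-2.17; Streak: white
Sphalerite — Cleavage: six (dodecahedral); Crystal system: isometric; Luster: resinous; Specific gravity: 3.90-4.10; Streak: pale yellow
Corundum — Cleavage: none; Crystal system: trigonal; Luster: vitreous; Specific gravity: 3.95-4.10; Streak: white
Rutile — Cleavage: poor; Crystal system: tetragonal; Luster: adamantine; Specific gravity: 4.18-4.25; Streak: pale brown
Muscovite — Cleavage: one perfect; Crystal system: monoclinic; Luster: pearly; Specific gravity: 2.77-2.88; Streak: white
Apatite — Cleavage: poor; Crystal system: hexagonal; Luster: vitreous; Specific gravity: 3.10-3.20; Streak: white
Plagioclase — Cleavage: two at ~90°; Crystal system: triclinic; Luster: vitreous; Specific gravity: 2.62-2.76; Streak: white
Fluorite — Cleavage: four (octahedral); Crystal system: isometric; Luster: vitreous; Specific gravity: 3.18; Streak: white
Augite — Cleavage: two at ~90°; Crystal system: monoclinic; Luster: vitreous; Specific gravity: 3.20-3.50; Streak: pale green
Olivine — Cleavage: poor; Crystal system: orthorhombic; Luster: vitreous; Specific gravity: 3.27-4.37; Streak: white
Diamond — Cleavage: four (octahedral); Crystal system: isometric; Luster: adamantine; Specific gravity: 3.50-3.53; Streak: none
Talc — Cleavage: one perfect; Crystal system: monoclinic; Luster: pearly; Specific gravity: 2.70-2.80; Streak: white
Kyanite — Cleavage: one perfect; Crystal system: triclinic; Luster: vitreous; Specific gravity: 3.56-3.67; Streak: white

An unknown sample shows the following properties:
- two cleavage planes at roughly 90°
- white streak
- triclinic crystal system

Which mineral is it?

Plagioclase

Two cleavage planes at roughly 90° — only Orthoclase, Plagioclase, Augite remain.
White streak excludes Augite.
Triclinic crystal system eliminates Orthoclase.
The only mineral consistent with every observation is Plagioclase.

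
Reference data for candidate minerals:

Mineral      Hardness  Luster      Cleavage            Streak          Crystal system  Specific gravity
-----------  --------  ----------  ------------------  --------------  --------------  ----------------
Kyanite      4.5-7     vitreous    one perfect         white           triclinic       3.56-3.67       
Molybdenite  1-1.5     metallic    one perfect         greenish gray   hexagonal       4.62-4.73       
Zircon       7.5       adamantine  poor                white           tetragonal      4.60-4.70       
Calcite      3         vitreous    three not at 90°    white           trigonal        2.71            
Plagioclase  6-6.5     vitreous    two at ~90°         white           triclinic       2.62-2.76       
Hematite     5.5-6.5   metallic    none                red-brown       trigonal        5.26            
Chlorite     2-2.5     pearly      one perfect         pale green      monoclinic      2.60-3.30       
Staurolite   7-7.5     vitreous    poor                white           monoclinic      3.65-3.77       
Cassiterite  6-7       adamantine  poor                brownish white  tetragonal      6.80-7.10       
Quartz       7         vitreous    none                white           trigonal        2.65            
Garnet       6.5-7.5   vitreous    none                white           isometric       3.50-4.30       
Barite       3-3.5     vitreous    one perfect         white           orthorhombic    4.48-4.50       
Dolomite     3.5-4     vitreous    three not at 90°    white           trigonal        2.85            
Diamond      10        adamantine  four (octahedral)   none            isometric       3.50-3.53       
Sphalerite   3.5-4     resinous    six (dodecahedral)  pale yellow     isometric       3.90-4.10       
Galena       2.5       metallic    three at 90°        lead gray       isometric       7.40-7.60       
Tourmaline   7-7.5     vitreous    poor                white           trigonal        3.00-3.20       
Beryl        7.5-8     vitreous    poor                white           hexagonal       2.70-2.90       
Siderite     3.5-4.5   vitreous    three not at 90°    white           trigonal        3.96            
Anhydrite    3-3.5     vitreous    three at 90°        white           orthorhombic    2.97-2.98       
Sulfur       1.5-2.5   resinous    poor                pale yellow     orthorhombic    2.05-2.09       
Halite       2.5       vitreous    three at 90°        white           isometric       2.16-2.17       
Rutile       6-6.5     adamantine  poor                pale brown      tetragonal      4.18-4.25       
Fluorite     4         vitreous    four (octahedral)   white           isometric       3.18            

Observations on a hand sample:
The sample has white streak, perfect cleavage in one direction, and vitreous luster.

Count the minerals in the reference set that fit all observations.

2

White streak — narrows the field to Kyanite, Zircon, Calcite, Plagioclase, Staurolite, Quartz, Garnet, Barite, Dolomite, Tourmaline, Beryl, Siderite, Anhydrite, Halite, Fluorite.
Perfect cleavage in one direction — leaves Kyanite, Barite.
Vitreous luster — all remaining candidates fit.
The minerals that satisfy all observations are Barite, Kyanite.
That is 2 minerals.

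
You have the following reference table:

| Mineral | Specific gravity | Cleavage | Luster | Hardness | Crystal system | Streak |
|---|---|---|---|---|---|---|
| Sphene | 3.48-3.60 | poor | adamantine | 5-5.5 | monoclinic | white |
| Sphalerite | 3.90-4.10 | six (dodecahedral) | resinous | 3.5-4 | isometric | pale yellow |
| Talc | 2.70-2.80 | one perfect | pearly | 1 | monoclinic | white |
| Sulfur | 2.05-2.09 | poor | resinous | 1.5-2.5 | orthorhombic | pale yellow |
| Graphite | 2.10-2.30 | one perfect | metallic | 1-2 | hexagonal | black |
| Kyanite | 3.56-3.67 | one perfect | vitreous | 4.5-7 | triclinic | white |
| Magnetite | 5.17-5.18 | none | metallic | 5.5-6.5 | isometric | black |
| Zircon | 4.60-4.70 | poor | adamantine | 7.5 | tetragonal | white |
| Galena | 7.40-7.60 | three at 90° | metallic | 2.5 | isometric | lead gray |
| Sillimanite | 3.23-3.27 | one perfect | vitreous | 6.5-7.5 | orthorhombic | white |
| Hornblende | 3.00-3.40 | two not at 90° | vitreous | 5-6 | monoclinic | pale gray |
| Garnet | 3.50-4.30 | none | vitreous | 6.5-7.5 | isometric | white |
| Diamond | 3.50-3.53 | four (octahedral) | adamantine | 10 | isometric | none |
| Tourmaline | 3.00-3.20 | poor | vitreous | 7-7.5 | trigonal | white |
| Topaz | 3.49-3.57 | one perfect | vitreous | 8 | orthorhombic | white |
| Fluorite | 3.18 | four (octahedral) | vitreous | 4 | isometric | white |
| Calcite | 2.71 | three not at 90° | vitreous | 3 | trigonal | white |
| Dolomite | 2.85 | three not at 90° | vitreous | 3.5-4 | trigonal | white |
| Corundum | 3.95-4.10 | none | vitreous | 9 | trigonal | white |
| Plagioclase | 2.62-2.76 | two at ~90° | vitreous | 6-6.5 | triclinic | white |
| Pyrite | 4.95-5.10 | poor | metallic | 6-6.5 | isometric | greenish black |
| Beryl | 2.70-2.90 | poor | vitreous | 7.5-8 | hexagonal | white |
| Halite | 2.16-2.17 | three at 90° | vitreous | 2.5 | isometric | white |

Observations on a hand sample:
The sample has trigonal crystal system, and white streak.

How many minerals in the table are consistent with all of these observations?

4

Trigonal crystal system — only Tourmaline, Calcite, Dolomite, Corundum remain.
White streak — every remaining candidate is consistent.
Consistent with every observation: Calcite, Corundum, Dolomite, Tourmaline.
That is 4 minerals.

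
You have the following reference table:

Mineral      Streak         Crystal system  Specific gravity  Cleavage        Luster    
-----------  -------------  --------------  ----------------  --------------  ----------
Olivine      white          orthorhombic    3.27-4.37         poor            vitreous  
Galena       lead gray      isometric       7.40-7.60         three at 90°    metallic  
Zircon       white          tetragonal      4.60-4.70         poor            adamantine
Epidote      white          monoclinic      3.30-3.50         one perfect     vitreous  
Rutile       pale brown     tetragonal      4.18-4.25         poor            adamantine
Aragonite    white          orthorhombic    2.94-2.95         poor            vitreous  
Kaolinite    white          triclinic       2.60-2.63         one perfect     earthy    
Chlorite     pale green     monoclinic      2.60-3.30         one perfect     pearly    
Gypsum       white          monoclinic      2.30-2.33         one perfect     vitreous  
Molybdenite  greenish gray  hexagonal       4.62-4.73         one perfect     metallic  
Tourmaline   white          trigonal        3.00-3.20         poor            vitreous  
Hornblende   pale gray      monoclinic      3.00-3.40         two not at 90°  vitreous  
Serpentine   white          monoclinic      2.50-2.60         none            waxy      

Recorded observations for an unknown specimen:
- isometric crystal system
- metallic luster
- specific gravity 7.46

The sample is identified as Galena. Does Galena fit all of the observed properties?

Isometric crystal system — matches Galena (isometric system).
Metallic luster — matches Galena (metallic luster).
Specific gravity 7.46 — matches Galena (SG 7.40-7.60).
Nothing contradicts Galena.

Yes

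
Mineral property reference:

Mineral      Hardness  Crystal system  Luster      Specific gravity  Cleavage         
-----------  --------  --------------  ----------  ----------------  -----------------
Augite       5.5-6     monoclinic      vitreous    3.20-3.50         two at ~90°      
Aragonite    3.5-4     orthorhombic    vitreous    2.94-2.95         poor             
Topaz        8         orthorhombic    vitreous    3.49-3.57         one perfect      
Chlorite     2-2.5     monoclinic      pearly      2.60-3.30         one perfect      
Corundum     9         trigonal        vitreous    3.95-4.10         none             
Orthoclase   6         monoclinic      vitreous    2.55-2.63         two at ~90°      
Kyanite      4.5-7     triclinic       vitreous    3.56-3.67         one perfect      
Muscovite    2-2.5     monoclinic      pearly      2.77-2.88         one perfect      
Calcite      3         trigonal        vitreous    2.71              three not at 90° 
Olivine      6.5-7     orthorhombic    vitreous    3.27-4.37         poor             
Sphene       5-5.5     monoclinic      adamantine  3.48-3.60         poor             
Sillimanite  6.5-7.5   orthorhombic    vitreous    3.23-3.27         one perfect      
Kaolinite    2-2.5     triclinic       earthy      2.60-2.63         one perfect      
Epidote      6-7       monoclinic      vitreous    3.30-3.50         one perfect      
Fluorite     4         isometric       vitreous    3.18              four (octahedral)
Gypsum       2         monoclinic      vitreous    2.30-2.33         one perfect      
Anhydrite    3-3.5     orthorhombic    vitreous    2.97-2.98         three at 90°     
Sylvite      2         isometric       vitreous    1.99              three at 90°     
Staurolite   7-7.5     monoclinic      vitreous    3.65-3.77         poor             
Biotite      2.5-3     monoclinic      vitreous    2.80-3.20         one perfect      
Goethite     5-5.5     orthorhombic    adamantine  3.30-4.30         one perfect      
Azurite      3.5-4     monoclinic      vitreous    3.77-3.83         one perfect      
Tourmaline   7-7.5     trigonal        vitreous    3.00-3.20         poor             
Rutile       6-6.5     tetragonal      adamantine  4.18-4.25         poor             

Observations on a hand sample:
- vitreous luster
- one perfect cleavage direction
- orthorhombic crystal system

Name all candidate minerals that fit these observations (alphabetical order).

Vitreous luster eliminates Chlorite, Muscovite, Sphene, Kaolinite, Goethite, Rutile.
One perfect cleavage direction: only Topaz, Kyanite, Sillimanite, Epidote, Gypsum, Biotite, Azurite remain.
Orthorhombic crystal system: Topaz, Sillimanite remain.
Remaining candidates: Sillimanite, Topaz.

Sillimanite, Topaz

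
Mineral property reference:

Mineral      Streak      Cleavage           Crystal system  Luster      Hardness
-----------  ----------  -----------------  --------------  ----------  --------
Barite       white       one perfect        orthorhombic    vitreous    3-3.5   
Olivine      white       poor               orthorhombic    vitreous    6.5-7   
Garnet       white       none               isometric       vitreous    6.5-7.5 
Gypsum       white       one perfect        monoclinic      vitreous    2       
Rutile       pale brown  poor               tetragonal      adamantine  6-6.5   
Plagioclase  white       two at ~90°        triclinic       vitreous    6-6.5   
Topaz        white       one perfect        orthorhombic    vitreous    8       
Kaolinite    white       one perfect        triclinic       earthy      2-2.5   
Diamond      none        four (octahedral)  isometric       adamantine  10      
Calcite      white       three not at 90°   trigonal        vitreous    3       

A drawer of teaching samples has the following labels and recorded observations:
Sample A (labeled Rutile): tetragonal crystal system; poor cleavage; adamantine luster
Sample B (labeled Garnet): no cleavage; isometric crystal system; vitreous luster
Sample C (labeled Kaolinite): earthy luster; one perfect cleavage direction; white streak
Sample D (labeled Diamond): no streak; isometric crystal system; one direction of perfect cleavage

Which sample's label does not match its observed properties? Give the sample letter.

D

Sample A: every observation is compatible with the reference values for Rutile.
Sample B: every observation is compatible with the reference values for Garnet.
Sample C: every observation is compatible with the reference values for Kaolinite.
Sample D: Diamond has cleavage four (octahedral), but the record shows one direction of perfect cleavage — this label is wrong.
Sample D is the mislabeled one.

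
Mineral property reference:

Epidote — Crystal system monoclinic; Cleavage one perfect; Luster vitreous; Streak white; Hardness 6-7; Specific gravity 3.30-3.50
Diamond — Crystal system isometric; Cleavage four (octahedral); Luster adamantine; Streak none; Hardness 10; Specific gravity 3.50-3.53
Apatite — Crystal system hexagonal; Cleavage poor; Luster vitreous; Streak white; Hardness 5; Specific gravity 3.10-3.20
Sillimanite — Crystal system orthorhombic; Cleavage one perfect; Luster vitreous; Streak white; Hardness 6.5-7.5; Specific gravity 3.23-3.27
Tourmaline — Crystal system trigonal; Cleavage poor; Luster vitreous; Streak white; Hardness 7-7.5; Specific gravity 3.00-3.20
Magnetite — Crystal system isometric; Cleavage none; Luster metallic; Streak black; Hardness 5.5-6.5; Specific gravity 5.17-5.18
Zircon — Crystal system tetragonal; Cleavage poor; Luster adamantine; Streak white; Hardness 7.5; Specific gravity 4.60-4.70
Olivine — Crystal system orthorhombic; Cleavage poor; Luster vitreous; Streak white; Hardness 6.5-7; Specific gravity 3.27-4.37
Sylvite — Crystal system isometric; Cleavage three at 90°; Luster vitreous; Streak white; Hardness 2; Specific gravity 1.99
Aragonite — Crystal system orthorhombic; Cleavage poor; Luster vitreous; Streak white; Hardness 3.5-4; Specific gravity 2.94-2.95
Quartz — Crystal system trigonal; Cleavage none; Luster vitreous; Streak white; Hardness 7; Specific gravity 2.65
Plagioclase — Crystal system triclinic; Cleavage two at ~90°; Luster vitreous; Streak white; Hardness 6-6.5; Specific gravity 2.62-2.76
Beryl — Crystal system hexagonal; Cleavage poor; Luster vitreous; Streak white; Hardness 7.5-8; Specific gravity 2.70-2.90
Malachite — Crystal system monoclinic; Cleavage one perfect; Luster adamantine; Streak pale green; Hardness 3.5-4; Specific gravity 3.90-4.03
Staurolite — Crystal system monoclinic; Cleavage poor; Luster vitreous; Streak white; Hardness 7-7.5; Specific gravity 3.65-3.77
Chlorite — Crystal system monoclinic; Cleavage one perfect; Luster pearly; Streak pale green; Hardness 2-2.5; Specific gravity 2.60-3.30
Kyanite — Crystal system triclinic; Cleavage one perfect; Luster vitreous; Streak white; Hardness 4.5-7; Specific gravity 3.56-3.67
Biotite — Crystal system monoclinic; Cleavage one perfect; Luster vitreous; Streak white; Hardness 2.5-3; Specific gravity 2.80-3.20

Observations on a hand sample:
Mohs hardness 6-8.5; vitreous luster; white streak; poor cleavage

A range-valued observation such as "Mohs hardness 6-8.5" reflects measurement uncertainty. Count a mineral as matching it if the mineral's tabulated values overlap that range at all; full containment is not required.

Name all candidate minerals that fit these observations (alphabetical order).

Mohs hardness 6-8.5: narrows the field to Epidote, Sillimanite, Tourmaline, Magnetite, Zircon, Olivine, Quartz, Plagioclase, Beryl, Staurolite, Kyanite.
Vitreous luster is inconsistent with Magnetite, Zircon.
White streak: every remaining candidate is consistent.
Poor cleavage: leaves Tourmaline, Olivine, Beryl, Staurolite.
The minerals that satisfy all observations are Beryl, Olivine, Staurolite, Tourmaline.

Beryl, Olivine, Staurolite, Tourmaline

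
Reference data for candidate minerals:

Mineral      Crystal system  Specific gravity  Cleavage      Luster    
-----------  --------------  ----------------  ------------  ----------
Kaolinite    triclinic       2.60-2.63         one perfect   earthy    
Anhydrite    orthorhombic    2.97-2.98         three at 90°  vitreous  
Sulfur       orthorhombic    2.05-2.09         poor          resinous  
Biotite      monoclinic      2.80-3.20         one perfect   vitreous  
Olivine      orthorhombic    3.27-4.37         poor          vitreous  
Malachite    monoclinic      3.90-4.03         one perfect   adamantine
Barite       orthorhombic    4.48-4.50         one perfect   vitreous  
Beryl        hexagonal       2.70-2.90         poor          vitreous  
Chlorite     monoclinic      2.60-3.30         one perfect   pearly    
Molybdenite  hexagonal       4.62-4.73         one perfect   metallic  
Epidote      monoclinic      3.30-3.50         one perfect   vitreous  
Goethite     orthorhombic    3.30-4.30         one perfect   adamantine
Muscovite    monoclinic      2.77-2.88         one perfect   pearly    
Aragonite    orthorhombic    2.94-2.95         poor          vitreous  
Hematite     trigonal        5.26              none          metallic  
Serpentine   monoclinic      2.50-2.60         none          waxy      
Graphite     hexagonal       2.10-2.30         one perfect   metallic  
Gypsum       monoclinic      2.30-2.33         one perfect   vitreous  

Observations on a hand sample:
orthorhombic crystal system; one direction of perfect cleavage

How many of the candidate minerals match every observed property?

Orthorhombic crystal system — only Anhydrite, Sulfur, Olivine, Barite, Goethite, Aragonite remain.
One direction of perfect cleavage — only Barite, Goethite remain.
Consistent with every observation: Barite, Goethite.
That is 2 minerals.

2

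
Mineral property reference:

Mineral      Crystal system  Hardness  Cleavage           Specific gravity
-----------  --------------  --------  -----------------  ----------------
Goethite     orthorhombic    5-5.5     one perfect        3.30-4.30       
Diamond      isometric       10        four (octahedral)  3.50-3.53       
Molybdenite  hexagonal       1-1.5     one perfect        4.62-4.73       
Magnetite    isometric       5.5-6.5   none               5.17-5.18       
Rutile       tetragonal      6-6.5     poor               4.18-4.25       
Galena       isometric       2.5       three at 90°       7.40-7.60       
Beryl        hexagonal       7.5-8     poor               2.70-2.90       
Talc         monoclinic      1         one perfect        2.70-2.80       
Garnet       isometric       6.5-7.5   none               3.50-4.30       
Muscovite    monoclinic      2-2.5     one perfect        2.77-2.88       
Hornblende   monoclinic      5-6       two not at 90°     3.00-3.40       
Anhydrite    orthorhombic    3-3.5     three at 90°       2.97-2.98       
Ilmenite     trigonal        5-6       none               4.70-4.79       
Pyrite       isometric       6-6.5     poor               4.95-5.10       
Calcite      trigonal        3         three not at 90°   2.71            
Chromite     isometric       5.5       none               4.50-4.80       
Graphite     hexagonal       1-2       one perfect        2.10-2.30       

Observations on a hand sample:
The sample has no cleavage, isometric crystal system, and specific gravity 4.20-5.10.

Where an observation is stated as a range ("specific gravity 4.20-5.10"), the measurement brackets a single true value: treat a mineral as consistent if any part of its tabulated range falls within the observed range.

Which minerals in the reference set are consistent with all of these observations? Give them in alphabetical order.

Chromite, Garnet

No cleavage: narrows the field to Magnetite, Garnet, Ilmenite, Chromite.
Isometric crystal system eliminates Ilmenite.
Specific gravity 4.20-5.10 excludes Magnetite.
The minerals that satisfy all observations are Chromite, Garnet.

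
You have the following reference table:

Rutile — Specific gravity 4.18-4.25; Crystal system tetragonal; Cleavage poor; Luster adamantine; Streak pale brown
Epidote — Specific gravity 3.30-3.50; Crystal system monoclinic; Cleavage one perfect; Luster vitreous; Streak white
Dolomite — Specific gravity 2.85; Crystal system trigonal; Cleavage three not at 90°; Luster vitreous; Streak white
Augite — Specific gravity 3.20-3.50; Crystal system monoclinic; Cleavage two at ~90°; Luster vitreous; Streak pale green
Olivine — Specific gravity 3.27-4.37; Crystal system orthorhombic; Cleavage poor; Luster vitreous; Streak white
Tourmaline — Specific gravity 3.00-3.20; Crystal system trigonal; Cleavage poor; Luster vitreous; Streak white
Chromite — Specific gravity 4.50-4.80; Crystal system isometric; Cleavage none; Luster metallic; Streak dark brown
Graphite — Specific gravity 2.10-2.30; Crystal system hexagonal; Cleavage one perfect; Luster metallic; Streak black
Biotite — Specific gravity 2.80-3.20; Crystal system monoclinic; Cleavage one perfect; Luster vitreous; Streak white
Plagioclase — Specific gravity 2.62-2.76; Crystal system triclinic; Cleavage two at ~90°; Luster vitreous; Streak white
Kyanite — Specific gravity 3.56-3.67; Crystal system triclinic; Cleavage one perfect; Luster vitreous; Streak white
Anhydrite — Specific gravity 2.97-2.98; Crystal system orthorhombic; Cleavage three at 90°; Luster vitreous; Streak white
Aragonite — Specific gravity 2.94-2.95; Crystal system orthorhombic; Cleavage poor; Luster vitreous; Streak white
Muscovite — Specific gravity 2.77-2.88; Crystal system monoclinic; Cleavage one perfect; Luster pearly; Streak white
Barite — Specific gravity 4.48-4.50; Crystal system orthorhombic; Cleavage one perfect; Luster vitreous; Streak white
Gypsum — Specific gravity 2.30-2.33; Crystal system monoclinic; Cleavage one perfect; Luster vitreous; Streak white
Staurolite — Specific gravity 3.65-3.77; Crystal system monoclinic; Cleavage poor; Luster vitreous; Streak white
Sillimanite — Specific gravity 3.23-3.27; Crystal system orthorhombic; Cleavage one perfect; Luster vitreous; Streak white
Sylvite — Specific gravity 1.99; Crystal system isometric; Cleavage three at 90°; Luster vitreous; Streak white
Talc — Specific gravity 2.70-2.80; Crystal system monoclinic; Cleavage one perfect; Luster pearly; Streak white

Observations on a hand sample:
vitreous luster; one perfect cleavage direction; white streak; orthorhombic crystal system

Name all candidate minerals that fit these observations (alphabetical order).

Vitreous luster rules out Rutile, Chromite, Graphite, Muscovite, Talc.
One perfect cleavage direction: leaves Epidote, Biotite, Kyanite, Barite, Gypsum, Sillimanite.
White streak: all remaining candidates fit.
Orthorhombic crystal system: narrows the field to Barite, Sillimanite.
Remaining candidates: Barite, Sillimanite.

Barite, Sillimanite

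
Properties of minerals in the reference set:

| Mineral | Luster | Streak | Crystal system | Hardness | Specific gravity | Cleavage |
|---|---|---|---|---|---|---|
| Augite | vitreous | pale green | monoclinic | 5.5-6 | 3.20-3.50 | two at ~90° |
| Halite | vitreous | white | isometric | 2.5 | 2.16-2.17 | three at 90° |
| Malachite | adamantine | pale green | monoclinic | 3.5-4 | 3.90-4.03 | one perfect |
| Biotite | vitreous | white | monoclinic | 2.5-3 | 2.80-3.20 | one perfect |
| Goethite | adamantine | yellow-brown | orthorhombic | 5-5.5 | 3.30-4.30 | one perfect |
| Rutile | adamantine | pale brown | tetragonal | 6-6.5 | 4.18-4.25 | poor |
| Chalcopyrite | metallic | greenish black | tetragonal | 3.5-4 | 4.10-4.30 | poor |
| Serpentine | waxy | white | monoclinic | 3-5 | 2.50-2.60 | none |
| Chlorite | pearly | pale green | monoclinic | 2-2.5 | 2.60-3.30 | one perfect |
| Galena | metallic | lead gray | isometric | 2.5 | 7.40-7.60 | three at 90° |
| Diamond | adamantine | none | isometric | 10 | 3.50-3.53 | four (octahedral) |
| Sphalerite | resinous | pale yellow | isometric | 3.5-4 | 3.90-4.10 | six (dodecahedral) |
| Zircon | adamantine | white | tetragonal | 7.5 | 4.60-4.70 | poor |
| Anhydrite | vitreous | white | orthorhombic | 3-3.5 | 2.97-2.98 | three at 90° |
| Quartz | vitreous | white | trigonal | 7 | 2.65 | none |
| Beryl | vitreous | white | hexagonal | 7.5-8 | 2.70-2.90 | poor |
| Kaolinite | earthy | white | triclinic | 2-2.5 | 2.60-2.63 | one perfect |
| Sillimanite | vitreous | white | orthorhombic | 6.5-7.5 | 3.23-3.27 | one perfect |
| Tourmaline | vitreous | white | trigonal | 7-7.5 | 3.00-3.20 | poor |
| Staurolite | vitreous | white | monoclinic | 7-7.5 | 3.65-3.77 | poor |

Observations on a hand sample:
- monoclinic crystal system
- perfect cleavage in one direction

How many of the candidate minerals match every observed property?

3

Monoclinic crystal system: Augite, Malachite, Biotite, Serpentine, Chlorite, Staurolite remain.
Perfect cleavage in one direction excludes Augite, Serpentine, Staurolite.
The minerals that satisfy all observations are Biotite, Chlorite, Malachite.
That is 3 minerals.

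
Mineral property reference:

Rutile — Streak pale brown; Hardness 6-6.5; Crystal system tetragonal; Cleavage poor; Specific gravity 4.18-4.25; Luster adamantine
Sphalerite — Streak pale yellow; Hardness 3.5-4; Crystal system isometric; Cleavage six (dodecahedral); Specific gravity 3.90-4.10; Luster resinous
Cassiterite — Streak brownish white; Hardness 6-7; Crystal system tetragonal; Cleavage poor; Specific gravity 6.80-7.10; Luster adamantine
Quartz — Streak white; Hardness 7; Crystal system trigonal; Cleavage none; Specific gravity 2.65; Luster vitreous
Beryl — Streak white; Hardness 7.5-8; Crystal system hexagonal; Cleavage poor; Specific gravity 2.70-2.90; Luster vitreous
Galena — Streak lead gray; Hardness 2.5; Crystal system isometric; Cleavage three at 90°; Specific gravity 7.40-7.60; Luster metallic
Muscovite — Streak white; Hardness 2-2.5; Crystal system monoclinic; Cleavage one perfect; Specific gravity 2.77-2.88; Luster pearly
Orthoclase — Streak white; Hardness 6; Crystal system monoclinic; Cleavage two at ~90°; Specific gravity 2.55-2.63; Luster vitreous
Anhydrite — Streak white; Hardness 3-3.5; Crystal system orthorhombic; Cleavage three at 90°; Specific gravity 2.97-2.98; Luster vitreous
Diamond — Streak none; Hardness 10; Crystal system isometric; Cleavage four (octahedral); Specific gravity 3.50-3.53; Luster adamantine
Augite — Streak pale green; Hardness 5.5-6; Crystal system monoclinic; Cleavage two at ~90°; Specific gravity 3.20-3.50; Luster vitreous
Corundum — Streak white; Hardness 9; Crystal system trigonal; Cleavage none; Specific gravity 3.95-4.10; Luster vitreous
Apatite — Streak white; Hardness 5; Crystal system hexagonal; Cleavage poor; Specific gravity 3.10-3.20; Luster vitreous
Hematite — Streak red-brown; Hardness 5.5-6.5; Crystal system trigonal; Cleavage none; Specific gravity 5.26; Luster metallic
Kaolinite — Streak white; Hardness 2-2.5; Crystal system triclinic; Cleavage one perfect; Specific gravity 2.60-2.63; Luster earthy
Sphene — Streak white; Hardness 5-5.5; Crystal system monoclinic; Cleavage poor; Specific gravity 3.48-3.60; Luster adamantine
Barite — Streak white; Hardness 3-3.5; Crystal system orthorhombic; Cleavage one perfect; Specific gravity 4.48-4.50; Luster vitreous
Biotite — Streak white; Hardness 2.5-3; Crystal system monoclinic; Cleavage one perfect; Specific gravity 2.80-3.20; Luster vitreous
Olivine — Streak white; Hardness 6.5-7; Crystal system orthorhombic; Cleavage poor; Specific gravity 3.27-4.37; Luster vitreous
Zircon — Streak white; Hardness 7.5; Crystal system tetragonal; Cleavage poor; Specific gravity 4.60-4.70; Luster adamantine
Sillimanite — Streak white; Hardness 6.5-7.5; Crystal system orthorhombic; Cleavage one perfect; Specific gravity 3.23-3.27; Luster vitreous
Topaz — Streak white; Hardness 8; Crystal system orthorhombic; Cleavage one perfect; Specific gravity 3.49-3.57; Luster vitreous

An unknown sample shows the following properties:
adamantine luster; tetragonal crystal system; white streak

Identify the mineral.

Zircon

Adamantine luster — narrows the field to Rutile, Cassiterite, Diamond, Sphene, Zircon.
Tetragonal crystal system is inconsistent with Diamond, Sphene.
White streak — narrows the field to Zircon.
The only mineral consistent with every observation is Zircon.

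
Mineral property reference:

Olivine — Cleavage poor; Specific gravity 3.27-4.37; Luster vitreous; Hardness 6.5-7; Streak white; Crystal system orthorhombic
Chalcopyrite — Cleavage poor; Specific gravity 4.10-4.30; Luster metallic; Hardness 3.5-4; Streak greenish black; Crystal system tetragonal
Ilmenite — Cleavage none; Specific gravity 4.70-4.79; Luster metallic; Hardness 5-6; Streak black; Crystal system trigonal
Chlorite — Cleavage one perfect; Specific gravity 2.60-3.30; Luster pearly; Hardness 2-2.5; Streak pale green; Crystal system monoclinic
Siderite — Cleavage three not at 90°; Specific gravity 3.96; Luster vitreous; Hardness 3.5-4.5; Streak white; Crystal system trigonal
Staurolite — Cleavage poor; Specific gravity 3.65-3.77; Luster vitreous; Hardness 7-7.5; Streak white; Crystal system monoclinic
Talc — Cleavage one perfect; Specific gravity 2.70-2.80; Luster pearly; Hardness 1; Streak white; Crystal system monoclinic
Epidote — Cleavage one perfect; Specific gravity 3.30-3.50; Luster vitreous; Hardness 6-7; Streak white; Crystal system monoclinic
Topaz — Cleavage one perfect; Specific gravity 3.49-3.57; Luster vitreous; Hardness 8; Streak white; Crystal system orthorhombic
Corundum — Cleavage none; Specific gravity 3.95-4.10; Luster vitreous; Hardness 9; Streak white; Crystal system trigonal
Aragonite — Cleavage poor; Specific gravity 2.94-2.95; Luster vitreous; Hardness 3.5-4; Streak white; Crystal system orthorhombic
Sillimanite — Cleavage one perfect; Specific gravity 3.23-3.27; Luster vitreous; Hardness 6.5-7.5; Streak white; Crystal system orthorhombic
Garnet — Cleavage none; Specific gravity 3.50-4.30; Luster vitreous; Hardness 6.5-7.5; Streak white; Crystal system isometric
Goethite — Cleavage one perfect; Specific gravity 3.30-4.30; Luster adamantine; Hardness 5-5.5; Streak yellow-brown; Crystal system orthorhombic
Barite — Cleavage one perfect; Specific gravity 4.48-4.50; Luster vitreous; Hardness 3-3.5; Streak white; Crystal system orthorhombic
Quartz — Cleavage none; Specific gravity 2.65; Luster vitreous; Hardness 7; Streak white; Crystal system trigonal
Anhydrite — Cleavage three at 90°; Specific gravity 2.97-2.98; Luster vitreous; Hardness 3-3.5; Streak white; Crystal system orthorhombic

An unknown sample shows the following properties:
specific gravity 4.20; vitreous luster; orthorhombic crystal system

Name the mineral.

Olivine

Specific gravity 4.20 — leaves Olivine, Chalcopyrite, Garnet, Goethite.
Vitreous luster rules out Chalcopyrite, Goethite.
Orthorhombic crystal system is inconsistent with Garnet.
The only mineral consistent with every observation is Olivine.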